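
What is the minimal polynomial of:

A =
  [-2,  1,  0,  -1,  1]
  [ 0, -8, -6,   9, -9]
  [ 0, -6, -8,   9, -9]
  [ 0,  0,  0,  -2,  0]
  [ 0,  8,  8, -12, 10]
x^3 + 6*x^2 + 12*x + 8

The characteristic polynomial is χ_A(x) = (x + 2)^5, so the eigenvalues are known. The minimal polynomial is
  m_A(x) = Π_λ (x − λ)^{k_λ}
where k_λ is the size of the *largest* Jordan block for λ (equivalently, the smallest k with (A − λI)^k v = 0 for every generalised eigenvector v of λ).

  λ = -2: largest Jordan block has size 3, contributing (x + 2)^3

So m_A(x) = (x + 2)^3 = x^3 + 6*x^2 + 12*x + 8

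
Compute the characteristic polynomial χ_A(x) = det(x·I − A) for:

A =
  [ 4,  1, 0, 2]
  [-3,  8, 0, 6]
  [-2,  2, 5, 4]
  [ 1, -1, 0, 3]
x^4 - 20*x^3 + 150*x^2 - 500*x + 625

Expanding det(x·I − A) (e.g. by cofactor expansion or by noting that A is similar to its Jordan form J, which has the same characteristic polynomial as A) gives
  χ_A(x) = x^4 - 20*x^3 + 150*x^2 - 500*x + 625
which factors as (x - 5)^4. The eigenvalues (with algebraic multiplicities) are λ = 5 with multiplicity 4.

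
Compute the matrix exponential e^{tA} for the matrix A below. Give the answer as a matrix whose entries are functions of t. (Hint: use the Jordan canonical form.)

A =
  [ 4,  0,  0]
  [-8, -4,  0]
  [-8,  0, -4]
e^{tA} =
  [exp(4*t), 0, 0]
  [-exp(4*t) + exp(-4*t), exp(-4*t), 0]
  [-exp(4*t) + exp(-4*t), 0, exp(-4*t)]

Strategy: write A = P · J · P⁻¹ where J is a Jordan canonical form, so e^{tA} = P · e^{tJ} · P⁻¹, and e^{tJ} can be computed block-by-block.

A has Jordan form
J =
  [-4,  0, 0]
  [ 0, -4, 0]
  [ 0,  0, 4]
(up to reordering of blocks).

Per-block formulas:
  For a 1×1 block at λ = -4: exp(t · [-4]) = [e^(-4t)].
  For a 1×1 block at λ = 4: exp(t · [4]) = [e^(4t)].

After assembling e^{tJ} and conjugating by P, we get:

e^{tA} =
  [exp(4*t), 0, 0]
  [-exp(4*t) + exp(-4*t), exp(-4*t), 0]
  [-exp(4*t) + exp(-4*t), 0, exp(-4*t)]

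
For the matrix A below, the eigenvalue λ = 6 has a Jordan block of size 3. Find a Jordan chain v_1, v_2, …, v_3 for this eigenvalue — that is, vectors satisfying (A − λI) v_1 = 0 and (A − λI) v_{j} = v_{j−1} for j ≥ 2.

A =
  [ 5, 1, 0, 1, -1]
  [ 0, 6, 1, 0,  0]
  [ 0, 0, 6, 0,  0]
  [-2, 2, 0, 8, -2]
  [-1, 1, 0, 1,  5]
A Jordan chain for λ = 6 of length 3:
v_1 = (1, 0, 0, 2, 1)ᵀ
v_2 = (0, 1, 0, 0, 0)ᵀ
v_3 = (0, 0, 1, 0, 0)ᵀ

Let N = A − (6)·I. We want v_3 with N^3 v_3 = 0 but N^2 v_3 ≠ 0; then v_{j-1} := N · v_j for j = 3, …, 2.

Pick v_3 = (0, 0, 1, 0, 0)ᵀ.
Then v_2 = N · v_3 = (0, 1, 0, 0, 0)ᵀ.
Then v_1 = N · v_2 = (1, 0, 0, 2, 1)ᵀ.

Sanity check: (A − (6)·I) v_1 = (0, 0, 0, 0, 0)ᵀ = 0. ✓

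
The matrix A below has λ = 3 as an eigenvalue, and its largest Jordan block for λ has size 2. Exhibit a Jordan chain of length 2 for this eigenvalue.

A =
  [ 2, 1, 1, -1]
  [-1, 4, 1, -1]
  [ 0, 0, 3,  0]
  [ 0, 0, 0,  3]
A Jordan chain for λ = 3 of length 2:
v_1 = (-1, -1, 0, 0)ᵀ
v_2 = (1, 0, 0, 0)ᵀ

Let N = A − (3)·I. We want v_2 with N^2 v_2 = 0 but N^1 v_2 ≠ 0; then v_{j-1} := N · v_j for j = 2, …, 2.

Pick v_2 = (1, 0, 0, 0)ᵀ.
Then v_1 = N · v_2 = (-1, -1, 0, 0)ᵀ.

Sanity check: (A − (3)·I) v_1 = (0, 0, 0, 0)ᵀ = 0. ✓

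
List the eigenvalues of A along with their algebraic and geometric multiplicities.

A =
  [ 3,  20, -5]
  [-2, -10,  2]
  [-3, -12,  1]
λ = -2: alg = 3, geom = 2

Step 1 — factor the characteristic polynomial to read off the algebraic multiplicities:
  χ_A(x) = (x + 2)^3

Step 2 — compute geometric multiplicities via the rank-nullity identity g(λ) = n − rank(A − λI):
  rank(A − (-2)·I) = 1, so dim ker(A − (-2)·I) = n − 1 = 2

Summary:
  λ = -2: algebraic multiplicity = 3, geometric multiplicity = 2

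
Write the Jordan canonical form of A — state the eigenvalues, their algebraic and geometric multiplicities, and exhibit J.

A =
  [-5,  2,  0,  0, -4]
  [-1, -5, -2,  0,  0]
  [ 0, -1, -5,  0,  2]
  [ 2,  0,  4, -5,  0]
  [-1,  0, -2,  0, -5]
J_3(-5) ⊕ J_1(-5) ⊕ J_1(-5)

The characteristic polynomial is
  det(x·I − A) = x^5 + 25*x^4 + 250*x^3 + 1250*x^2 + 3125*x + 3125 = (x + 5)^5

Eigenvalues and multiplicities (the geometric multiplicity of λ is n − rank(A − λI), which equals the number of Jordan blocks for λ):
  λ = -5: algebraic multiplicity = 5, geometric multiplicity = 3

Determining the block sizes for each eigenvalue:
  λ = -5: with am = 5 and gm = 3, the partition is not yet determined (e.g. several partitions of 5 into 3 parts exist). Let N = A − (-5)·I. Computing rank(N^1) = 2, rank(N^2) = 1, rank(N^3) = 0; the number of blocks of size ≥ j is rank(N^{j−1}) − rank(N^j), giving [3, 1, 1]. So we have 1 block(s) of size 3, 2 block(s) of size 1 → block sizes [3, 1, 1]

Assembling the blocks gives a Jordan form
J =
  [-5,  1,  0,  0,  0]
  [ 0, -5,  1,  0,  0]
  [ 0,  0, -5,  0,  0]
  [ 0,  0,  0, -5,  0]
  [ 0,  0,  0,  0, -5]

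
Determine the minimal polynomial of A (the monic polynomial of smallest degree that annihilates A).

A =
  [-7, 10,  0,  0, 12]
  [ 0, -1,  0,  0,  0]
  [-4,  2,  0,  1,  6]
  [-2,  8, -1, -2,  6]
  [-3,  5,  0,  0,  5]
x^2 + 2*x + 1

The characteristic polynomial is χ_A(x) = (x + 1)^5, so the eigenvalues are known. The minimal polynomial is
  m_A(x) = Π_λ (x − λ)^{k_λ}
where k_λ is the size of the *largest* Jordan block for λ (equivalently, the smallest k with (A − λI)^k v = 0 for every generalised eigenvector v of λ).

  λ = -1: largest Jordan block has size 2, contributing (x + 1)^2

So m_A(x) = (x + 1)^2 = x^2 + 2*x + 1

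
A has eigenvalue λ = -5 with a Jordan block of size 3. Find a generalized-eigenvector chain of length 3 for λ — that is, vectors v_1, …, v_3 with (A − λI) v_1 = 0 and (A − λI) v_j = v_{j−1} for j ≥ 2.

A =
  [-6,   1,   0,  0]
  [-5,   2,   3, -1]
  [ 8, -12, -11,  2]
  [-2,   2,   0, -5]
A Jordan chain for λ = -5 of length 3:
v_1 = (-4, -4, 0, -8)ᵀ
v_2 = (-1, -5, 8, -2)ᵀ
v_3 = (1, 0, 0, 0)ᵀ

Let N = A − (-5)·I. We want v_3 with N^3 v_3 = 0 but N^2 v_3 ≠ 0; then v_{j-1} := N · v_j for j = 3, …, 2.

Pick v_3 = (1, 0, 0, 0)ᵀ.
Then v_2 = N · v_3 = (-1, -5, 8, -2)ᵀ.
Then v_1 = N · v_2 = (-4, -4, 0, -8)ᵀ.

Sanity check: (A − (-5)·I) v_1 = (0, 0, 0, 0)ᵀ = 0. ✓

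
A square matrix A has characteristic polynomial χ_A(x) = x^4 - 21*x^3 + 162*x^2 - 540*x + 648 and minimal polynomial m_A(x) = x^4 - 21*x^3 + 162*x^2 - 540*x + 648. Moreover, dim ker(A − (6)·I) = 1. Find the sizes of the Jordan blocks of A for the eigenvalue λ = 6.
Block sizes for λ = 6: [3]

Step 1 — from the characteristic polynomial, algebraic multiplicity of λ = 6 is 3. From dim ker(A − (6)·I) = 1, there are exactly 1 Jordan blocks for λ = 6.
Step 2 — from the minimal polynomial, the factor (x − 6)^3 tells us the largest block for λ = 6 has size 3.
Step 3 — with total size 3, 1 blocks, and largest block 3, the block sizes (in nonincreasing order) are [3].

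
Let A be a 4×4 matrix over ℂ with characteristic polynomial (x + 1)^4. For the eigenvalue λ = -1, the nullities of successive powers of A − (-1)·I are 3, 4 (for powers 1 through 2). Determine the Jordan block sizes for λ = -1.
Block sizes for λ = -1: [2, 1, 1]

From the dimensions of kernels of powers, the number of Jordan blocks of size at least j is d_j − d_{j−1} where d_j = dim ker(N^j) (with d_0 = 0). Computing the differences gives [3, 1].
The number of blocks of size exactly k is (#blocks of size ≥ k) − (#blocks of size ≥ k + 1), so the partition is: 2 block(s) of size 1, 1 block(s) of size 2.
In nonincreasing order the block sizes are [2, 1, 1].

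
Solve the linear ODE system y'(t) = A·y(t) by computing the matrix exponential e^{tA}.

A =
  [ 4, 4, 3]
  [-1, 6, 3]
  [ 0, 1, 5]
e^{tA} =
  [-3*t^2*exp(5*t)/2 - t*exp(5*t) + exp(5*t), 3*t^2*exp(5*t)/2 + 4*t*exp(5*t), 9*t^2*exp(5*t)/2 + 3*t*exp(5*t)]
  [-t*exp(5*t), t*exp(5*t) + exp(5*t), 3*t*exp(5*t)]
  [-t^2*exp(5*t)/2, t^2*exp(5*t)/2 + t*exp(5*t), 3*t^2*exp(5*t)/2 + exp(5*t)]

Strategy: write A = P · J · P⁻¹ where J is a Jordan canonical form, so e^{tA} = P · e^{tJ} · P⁻¹, and e^{tJ} can be computed block-by-block.

A has Jordan form
J =
  [5, 1, 0]
  [0, 5, 1]
  [0, 0, 5]
(up to reordering of blocks).

Per-block formulas:
  For a 3×3 Jordan block J_3(5): exp(t · J_3(5)) = e^(5t)·(I + t·N + (t^2/2)·N^2), where N is the 3×3 nilpotent shift.

After assembling e^{tJ} and conjugating by P, we get:

e^{tA} =
  [-3*t^2*exp(5*t)/2 - t*exp(5*t) + exp(5*t), 3*t^2*exp(5*t)/2 + 4*t*exp(5*t), 9*t^2*exp(5*t)/2 + 3*t*exp(5*t)]
  [-t*exp(5*t), t*exp(5*t) + exp(5*t), 3*t*exp(5*t)]
  [-t^2*exp(5*t)/2, t^2*exp(5*t)/2 + t*exp(5*t), 3*t^2*exp(5*t)/2 + exp(5*t)]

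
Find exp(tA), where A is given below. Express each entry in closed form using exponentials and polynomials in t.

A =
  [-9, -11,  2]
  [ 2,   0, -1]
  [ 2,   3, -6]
e^{tA} =
  [-t^2*exp(-5*t) - 4*t*exp(-5*t) + exp(-5*t), -5*t^2*exp(-5*t)/2 - 11*t*exp(-5*t), t^2*exp(-5*t)/2 + 2*t*exp(-5*t)]
  [2*t*exp(-5*t), 5*t*exp(-5*t) + exp(-5*t), -t*exp(-5*t)]
  [-2*t^2*exp(-5*t) + 2*t*exp(-5*t), -5*t^2*exp(-5*t) + 3*t*exp(-5*t), t^2*exp(-5*t) - t*exp(-5*t) + exp(-5*t)]

Strategy: write A = P · J · P⁻¹ where J is a Jordan canonical form, so e^{tA} = P · e^{tJ} · P⁻¹, and e^{tJ} can be computed block-by-block.

A has Jordan form
J =
  [-5,  1,  0]
  [ 0, -5,  1]
  [ 0,  0, -5]
(up to reordering of blocks).

Per-block formulas:
  For a 3×3 Jordan block J_3(-5): exp(t · J_3(-5)) = e^(-5t)·(I + t·N + (t^2/2)·N^2), where N is the 3×3 nilpotent shift.

After assembling e^{tJ} and conjugating by P, we get:

e^{tA} =
  [-t^2*exp(-5*t) - 4*t*exp(-5*t) + exp(-5*t), -5*t^2*exp(-5*t)/2 - 11*t*exp(-5*t), t^2*exp(-5*t)/2 + 2*t*exp(-5*t)]
  [2*t*exp(-5*t), 5*t*exp(-5*t) + exp(-5*t), -t*exp(-5*t)]
  [-2*t^2*exp(-5*t) + 2*t*exp(-5*t), -5*t^2*exp(-5*t) + 3*t*exp(-5*t), t^2*exp(-5*t) - t*exp(-5*t) + exp(-5*t)]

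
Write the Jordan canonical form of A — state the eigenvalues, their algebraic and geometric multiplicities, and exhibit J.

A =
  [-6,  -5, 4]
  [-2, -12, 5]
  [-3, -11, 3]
J_3(-5)

The characteristic polynomial is
  det(x·I − A) = x^3 + 15*x^2 + 75*x + 125 = (x + 5)^3

Eigenvalues and multiplicities (the geometric multiplicity of λ is n − rank(A − λI), which equals the number of Jordan blocks for λ):
  λ = -5: algebraic multiplicity = 3, geometric multiplicity = 1

Determining the block sizes for each eigenvalue:
  λ = -5: one block (gm = 1), so the single block has size am = 3 → block sizes [3]

Assembling the blocks gives a Jordan form
J =
  [-5,  1,  0]
  [ 0, -5,  1]
  [ 0,  0, -5]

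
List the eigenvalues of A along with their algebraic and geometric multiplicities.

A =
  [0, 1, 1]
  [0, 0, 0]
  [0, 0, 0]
λ = 0: alg = 3, geom = 2

Step 1 — factor the characteristic polynomial to read off the algebraic multiplicities:
  χ_A(x) = x^3

Step 2 — compute geometric multiplicities via the rank-nullity identity g(λ) = n − rank(A − λI):
  rank(A − (0)·I) = 1, so dim ker(A − (0)·I) = n − 1 = 2

Summary:
  λ = 0: algebraic multiplicity = 3, geometric multiplicity = 2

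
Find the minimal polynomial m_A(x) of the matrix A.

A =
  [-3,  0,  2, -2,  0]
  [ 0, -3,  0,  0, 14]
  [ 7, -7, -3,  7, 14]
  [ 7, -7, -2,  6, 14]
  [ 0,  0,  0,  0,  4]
x^3 - 13*x - 12

The characteristic polynomial is χ_A(x) = (x - 4)^2*(x + 1)*(x + 3)^2, so the eigenvalues are known. The minimal polynomial is
  m_A(x) = Π_λ (x − λ)^{k_λ}
where k_λ is the size of the *largest* Jordan block for λ (equivalently, the smallest k with (A − λI)^k v = 0 for every generalised eigenvector v of λ).

  λ = -3: largest Jordan block has size 1, contributing (x + 3)
  λ = -1: largest Jordan block has size 1, contributing (x + 1)
  λ = 4: largest Jordan block has size 1, contributing (x − 4)

So m_A(x) = (x - 4)*(x + 1)*(x + 3) = x^3 - 13*x - 12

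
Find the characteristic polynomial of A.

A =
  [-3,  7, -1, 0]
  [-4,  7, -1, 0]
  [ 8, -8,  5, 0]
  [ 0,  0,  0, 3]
x^4 - 12*x^3 + 54*x^2 - 108*x + 81

Expanding det(x·I − A) (e.g. by cofactor expansion or by noting that A is similar to its Jordan form J, which has the same characteristic polynomial as A) gives
  χ_A(x) = x^4 - 12*x^3 + 54*x^2 - 108*x + 81
which factors as (x - 3)^4. The eigenvalues (with algebraic multiplicities) are λ = 3 with multiplicity 4.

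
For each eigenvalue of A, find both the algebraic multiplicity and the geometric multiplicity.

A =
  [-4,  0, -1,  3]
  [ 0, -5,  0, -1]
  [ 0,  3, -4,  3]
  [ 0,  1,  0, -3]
λ = -4: alg = 4, geom = 2

Step 1 — factor the characteristic polynomial to read off the algebraic multiplicities:
  χ_A(x) = (x + 4)^4

Step 2 — compute geometric multiplicities via the rank-nullity identity g(λ) = n − rank(A − λI):
  rank(A − (-4)·I) = 2, so dim ker(A − (-4)·I) = n − 2 = 2

Summary:
  λ = -4: algebraic multiplicity = 4, geometric multiplicity = 2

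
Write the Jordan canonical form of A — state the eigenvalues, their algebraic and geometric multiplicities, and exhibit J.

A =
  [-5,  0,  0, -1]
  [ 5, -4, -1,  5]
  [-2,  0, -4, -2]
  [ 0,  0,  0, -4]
J_1(-5) ⊕ J_2(-4) ⊕ J_1(-4)

The characteristic polynomial is
  det(x·I − A) = x^4 + 17*x^3 + 108*x^2 + 304*x + 320 = (x + 4)^3*(x + 5)

Eigenvalues and multiplicities (the geometric multiplicity of λ is n − rank(A − λI), which equals the number of Jordan blocks for λ):
  λ = -5: algebraic multiplicity = 1, geometric multiplicity = 1
  λ = -4: algebraic multiplicity = 3, geometric multiplicity = 2

Determining the block sizes for each eigenvalue:
  λ = -5: one block (gm = 1), so the single block has size am = 1 → block sizes [1]
  λ = -4: 2 blocks summing to 3 forces exactly one block of size 2 and the rest size 1 → block sizes [2, 1]

Assembling the blocks gives a Jordan form
J =
  [-5,  0,  0,  0]
  [ 0, -4,  1,  0]
  [ 0,  0, -4,  0]
  [ 0,  0,  0, -4]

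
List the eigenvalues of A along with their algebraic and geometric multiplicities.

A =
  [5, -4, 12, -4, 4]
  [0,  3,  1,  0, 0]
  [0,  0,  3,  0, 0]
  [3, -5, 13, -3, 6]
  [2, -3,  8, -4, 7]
λ = 3: alg = 5, geom = 2

Step 1 — factor the characteristic polynomial to read off the algebraic multiplicities:
  χ_A(x) = (x - 3)^5

Step 2 — compute geometric multiplicities via the rank-nullity identity g(λ) = n − rank(A − λI):
  rank(A − (3)·I) = 3, so dim ker(A − (3)·I) = n − 3 = 2

Summary:
  λ = 3: algebraic multiplicity = 5, geometric multiplicity = 2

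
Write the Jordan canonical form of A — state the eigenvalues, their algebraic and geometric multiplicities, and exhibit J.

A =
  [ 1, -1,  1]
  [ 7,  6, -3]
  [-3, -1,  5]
J_3(4)

The characteristic polynomial is
  det(x·I − A) = x^3 - 12*x^2 + 48*x - 64 = (x - 4)^3

Eigenvalues and multiplicities (the geometric multiplicity of λ is n − rank(A − λI), which equals the number of Jordan blocks for λ):
  λ = 4: algebraic multiplicity = 3, geometric multiplicity = 1

Determining the block sizes for each eigenvalue:
  λ = 4: one block (gm = 1), so the single block has size am = 3 → block sizes [3]

Assembling the blocks gives a Jordan form
J =
  [4, 1, 0]
  [0, 4, 1]
  [0, 0, 4]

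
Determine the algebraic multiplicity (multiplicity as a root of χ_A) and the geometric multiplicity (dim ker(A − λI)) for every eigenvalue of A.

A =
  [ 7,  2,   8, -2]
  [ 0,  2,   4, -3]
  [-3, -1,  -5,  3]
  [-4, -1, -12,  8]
λ = 3: alg = 4, geom = 2

Step 1 — factor the characteristic polynomial to read off the algebraic multiplicities:
  χ_A(x) = (x - 3)^4

Step 2 — compute geometric multiplicities via the rank-nullity identity g(λ) = n − rank(A − λI):
  rank(A − (3)·I) = 2, so dim ker(A − (3)·I) = n − 2 = 2

Summary:
  λ = 3: algebraic multiplicity = 4, geometric multiplicity = 2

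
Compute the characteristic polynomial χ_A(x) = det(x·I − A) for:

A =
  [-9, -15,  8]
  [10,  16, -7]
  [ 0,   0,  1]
x^3 - 8*x^2 + 13*x - 6

Expanding det(x·I − A) (e.g. by cofactor expansion or by noting that A is similar to its Jordan form J, which has the same characteristic polynomial as A) gives
  χ_A(x) = x^3 - 8*x^2 + 13*x - 6
which factors as (x - 6)*(x - 1)^2. The eigenvalues (with algebraic multiplicities) are λ = 1 with multiplicity 2, λ = 6 with multiplicity 1.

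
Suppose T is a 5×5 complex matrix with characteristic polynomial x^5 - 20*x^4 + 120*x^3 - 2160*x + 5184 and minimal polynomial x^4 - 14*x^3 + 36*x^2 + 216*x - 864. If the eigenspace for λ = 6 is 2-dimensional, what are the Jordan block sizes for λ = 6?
Block sizes for λ = 6: [3, 1]

Step 1 — from the characteristic polynomial, algebraic multiplicity of λ = 6 is 4. From dim ker(T − (6)·I) = 2, there are exactly 2 Jordan blocks for λ = 6.
Step 2 — from the minimal polynomial, the factor (x − 6)^3 tells us the largest block for λ = 6 has size 3.
Step 3 — with total size 4, 2 blocks, and largest block 3, the block sizes (in nonincreasing order) are [3, 1].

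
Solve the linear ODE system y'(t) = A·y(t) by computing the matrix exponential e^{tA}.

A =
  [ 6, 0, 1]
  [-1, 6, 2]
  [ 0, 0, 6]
e^{tA} =
  [exp(6*t), 0, t*exp(6*t)]
  [-t*exp(6*t), exp(6*t), -t^2*exp(6*t)/2 + 2*t*exp(6*t)]
  [0, 0, exp(6*t)]

Strategy: write A = P · J · P⁻¹ where J is a Jordan canonical form, so e^{tA} = P · e^{tJ} · P⁻¹, and e^{tJ} can be computed block-by-block.

A has Jordan form
J =
  [6, 1, 0]
  [0, 6, 1]
  [0, 0, 6]
(up to reordering of blocks).

Per-block formulas:
  For a 3×3 Jordan block J_3(6): exp(t · J_3(6)) = e^(6t)·(I + t·N + (t^2/2)·N^2), where N is the 3×3 nilpotent shift.

After assembling e^{tJ} and conjugating by P, we get:

e^{tA} =
  [exp(6*t), 0, t*exp(6*t)]
  [-t*exp(6*t), exp(6*t), -t^2*exp(6*t)/2 + 2*t*exp(6*t)]
  [0, 0, exp(6*t)]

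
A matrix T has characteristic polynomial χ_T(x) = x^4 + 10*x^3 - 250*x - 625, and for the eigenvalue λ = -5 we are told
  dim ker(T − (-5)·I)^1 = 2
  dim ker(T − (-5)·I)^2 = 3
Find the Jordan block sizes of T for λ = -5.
Block sizes for λ = -5: [2, 1]

From the dimensions of kernels of powers, the number of Jordan blocks of size at least j is d_j − d_{j−1} where d_j = dim ker(N^j) (with d_0 = 0). Computing the differences gives [2, 1].
The number of blocks of size exactly k is (#blocks of size ≥ k) − (#blocks of size ≥ k + 1), so the partition is: 1 block(s) of size 1, 1 block(s) of size 2.
In nonincreasing order the block sizes are [2, 1].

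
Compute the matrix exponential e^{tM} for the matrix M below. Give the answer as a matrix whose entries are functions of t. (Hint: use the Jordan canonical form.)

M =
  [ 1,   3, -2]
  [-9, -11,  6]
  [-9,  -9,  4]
e^{tM} =
  [3*t*exp(-2*t) + exp(-2*t), 3*t*exp(-2*t), -2*t*exp(-2*t)]
  [-9*t*exp(-2*t), -9*t*exp(-2*t) + exp(-2*t), 6*t*exp(-2*t)]
  [-9*t*exp(-2*t), -9*t*exp(-2*t), 6*t*exp(-2*t) + exp(-2*t)]

Strategy: write M = P · J · P⁻¹ where J is a Jordan canonical form, so e^{tM} = P · e^{tJ} · P⁻¹, and e^{tJ} can be computed block-by-block.

M has Jordan form
J =
  [-2,  1,  0]
  [ 0, -2,  0]
  [ 0,  0, -2]
(up to reordering of blocks).

Per-block formulas:
  For a 2×2 Jordan block J_2(-2): exp(t · J_2(-2)) = e^(-2t)·(I + t·N), where N is the 2×2 nilpotent shift.
  For a 1×1 block at λ = -2: exp(t · [-2]) = [e^(-2t)].

After assembling e^{tJ} and conjugating by P, we get:

e^{tM} =
  [3*t*exp(-2*t) + exp(-2*t), 3*t*exp(-2*t), -2*t*exp(-2*t)]
  [-9*t*exp(-2*t), -9*t*exp(-2*t) + exp(-2*t), 6*t*exp(-2*t)]
  [-9*t*exp(-2*t), -9*t*exp(-2*t), 6*t*exp(-2*t) + exp(-2*t)]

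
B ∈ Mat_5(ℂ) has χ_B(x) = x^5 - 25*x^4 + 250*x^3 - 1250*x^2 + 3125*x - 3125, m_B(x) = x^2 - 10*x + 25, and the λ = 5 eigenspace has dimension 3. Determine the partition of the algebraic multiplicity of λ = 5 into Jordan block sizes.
Block sizes for λ = 5: [2, 2, 1]

Step 1 — from the characteristic polynomial, algebraic multiplicity of λ = 5 is 5. From dim ker(B − (5)·I) = 3, there are exactly 3 Jordan blocks for λ = 5.
Step 2 — from the minimal polynomial, the factor (x − 5)^2 tells us the largest block for λ = 5 has size 2.
Step 3 — with total size 5, 3 blocks, and largest block 2, the block sizes (in nonincreasing order) are [2, 2, 1].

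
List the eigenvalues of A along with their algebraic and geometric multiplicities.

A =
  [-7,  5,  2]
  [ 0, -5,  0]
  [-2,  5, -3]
λ = -5: alg = 3, geom = 2

Step 1 — factor the characteristic polynomial to read off the algebraic multiplicities:
  χ_A(x) = (x + 5)^3

Step 2 — compute geometric multiplicities via the rank-nullity identity g(λ) = n − rank(A − λI):
  rank(A − (-5)·I) = 1, so dim ker(A − (-5)·I) = n − 1 = 2

Summary:
  λ = -5: algebraic multiplicity = 3, geometric multiplicity = 2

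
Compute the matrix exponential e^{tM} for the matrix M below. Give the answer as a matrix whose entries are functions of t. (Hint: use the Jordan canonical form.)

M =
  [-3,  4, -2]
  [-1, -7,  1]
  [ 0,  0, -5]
e^{tM} =
  [2*t*exp(-5*t) + exp(-5*t), 4*t*exp(-5*t), -2*t*exp(-5*t)]
  [-t*exp(-5*t), -2*t*exp(-5*t) + exp(-5*t), t*exp(-5*t)]
  [0, 0, exp(-5*t)]

Strategy: write M = P · J · P⁻¹ where J is a Jordan canonical form, so e^{tM} = P · e^{tJ} · P⁻¹, and e^{tJ} can be computed block-by-block.

M has Jordan form
J =
  [-5,  1,  0]
  [ 0, -5,  0]
  [ 0,  0, -5]
(up to reordering of blocks).

Per-block formulas:
  For a 2×2 Jordan block J_2(-5): exp(t · J_2(-5)) = e^(-5t)·(I + t·N), where N is the 2×2 nilpotent shift.
  For a 1×1 block at λ = -5: exp(t · [-5]) = [e^(-5t)].

After assembling e^{tJ} and conjugating by P, we get:

e^{tM} =
  [2*t*exp(-5*t) + exp(-5*t), 4*t*exp(-5*t), -2*t*exp(-5*t)]
  [-t*exp(-5*t), -2*t*exp(-5*t) + exp(-5*t), t*exp(-5*t)]
  [0, 0, exp(-5*t)]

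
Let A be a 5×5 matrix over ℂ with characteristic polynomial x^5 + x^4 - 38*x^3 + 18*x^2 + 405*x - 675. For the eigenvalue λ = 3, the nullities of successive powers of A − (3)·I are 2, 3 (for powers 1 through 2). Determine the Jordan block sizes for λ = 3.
Block sizes for λ = 3: [2, 1]

From the dimensions of kernels of powers, the number of Jordan blocks of size at least j is d_j − d_{j−1} where d_j = dim ker(N^j) (with d_0 = 0). Computing the differences gives [2, 1].
The number of blocks of size exactly k is (#blocks of size ≥ k) − (#blocks of size ≥ k + 1), so the partition is: 1 block(s) of size 1, 1 block(s) of size 2.
In nonincreasing order the block sizes are [2, 1].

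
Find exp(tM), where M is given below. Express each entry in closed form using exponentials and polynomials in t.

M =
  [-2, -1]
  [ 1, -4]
e^{tM} =
  [t*exp(-3*t) + exp(-3*t), -t*exp(-3*t)]
  [t*exp(-3*t), -t*exp(-3*t) + exp(-3*t)]

Strategy: write M = P · J · P⁻¹ where J is a Jordan canonical form, so e^{tM} = P · e^{tJ} · P⁻¹, and e^{tJ} can be computed block-by-block.

M has Jordan form
J =
  [-3,  1]
  [ 0, -3]
(up to reordering of blocks).

Per-block formulas:
  For a 2×2 Jordan block J_2(-3): exp(t · J_2(-3)) = e^(-3t)·(I + t·N), where N is the 2×2 nilpotent shift.

After assembling e^{tJ} and conjugating by P, we get:

e^{tM} =
  [t*exp(-3*t) + exp(-3*t), -t*exp(-3*t)]
  [t*exp(-3*t), -t*exp(-3*t) + exp(-3*t)]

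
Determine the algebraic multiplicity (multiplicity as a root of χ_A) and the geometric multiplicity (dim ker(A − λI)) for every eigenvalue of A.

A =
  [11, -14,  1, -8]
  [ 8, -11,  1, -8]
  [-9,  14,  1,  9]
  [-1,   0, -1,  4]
λ = -4: alg = 1, geom = 1; λ = 3: alg = 3, geom = 2

Step 1 — factor the characteristic polynomial to read off the algebraic multiplicities:
  χ_A(x) = (x - 3)^3*(x + 4)

Step 2 — compute geometric multiplicities via the rank-nullity identity g(λ) = n − rank(A − λI):
  rank(A − (-4)·I) = 3, so dim ker(A − (-4)·I) = n − 3 = 1
  rank(A − (3)·I) = 2, so dim ker(A − (3)·I) = n − 2 = 2

Summary:
  λ = -4: algebraic multiplicity = 1, geometric multiplicity = 1
  λ = 3: algebraic multiplicity = 3, geometric multiplicity = 2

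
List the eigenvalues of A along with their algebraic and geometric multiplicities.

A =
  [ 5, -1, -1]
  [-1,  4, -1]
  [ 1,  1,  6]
λ = 5: alg = 3, geom = 1

Step 1 — factor the characteristic polynomial to read off the algebraic multiplicities:
  χ_A(x) = (x - 5)^3

Step 2 — compute geometric multiplicities via the rank-nullity identity g(λ) = n − rank(A − λI):
  rank(A − (5)·I) = 2, so dim ker(A − (5)·I) = n − 2 = 1

Summary:
  λ = 5: algebraic multiplicity = 3, geometric multiplicity = 1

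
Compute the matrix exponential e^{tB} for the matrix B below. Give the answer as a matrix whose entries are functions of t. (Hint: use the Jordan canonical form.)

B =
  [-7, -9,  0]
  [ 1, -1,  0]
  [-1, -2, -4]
e^{tB} =
  [-3*t*exp(-4*t) + exp(-4*t), -9*t*exp(-4*t), 0]
  [t*exp(-4*t), 3*t*exp(-4*t) + exp(-4*t), 0]
  [t^2*exp(-4*t)/2 - t*exp(-4*t), 3*t^2*exp(-4*t)/2 - 2*t*exp(-4*t), exp(-4*t)]

Strategy: write B = P · J · P⁻¹ where J is a Jordan canonical form, so e^{tB} = P · e^{tJ} · P⁻¹, and e^{tJ} can be computed block-by-block.

B has Jordan form
J =
  [-4,  1,  0]
  [ 0, -4,  1]
  [ 0,  0, -4]
(up to reordering of blocks).

Per-block formulas:
  For a 3×3 Jordan block J_3(-4): exp(t · J_3(-4)) = e^(-4t)·(I + t·N + (t^2/2)·N^2), where N is the 3×3 nilpotent shift.

After assembling e^{tJ} and conjugating by P, we get:

e^{tB} =
  [-3*t*exp(-4*t) + exp(-4*t), -9*t*exp(-4*t), 0]
  [t*exp(-4*t), 3*t*exp(-4*t) + exp(-4*t), 0]
  [t^2*exp(-4*t)/2 - t*exp(-4*t), 3*t^2*exp(-4*t)/2 - 2*t*exp(-4*t), exp(-4*t)]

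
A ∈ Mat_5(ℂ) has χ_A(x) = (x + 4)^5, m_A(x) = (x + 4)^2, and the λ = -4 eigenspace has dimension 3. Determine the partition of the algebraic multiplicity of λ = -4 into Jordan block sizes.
Block sizes for λ = -4: [2, 2, 1]

Step 1 — from the characteristic polynomial, algebraic multiplicity of λ = -4 is 5. From dim ker(A − (-4)·I) = 3, there are exactly 3 Jordan blocks for λ = -4.
Step 2 — from the minimal polynomial, the factor (x + 4)^2 tells us the largest block for λ = -4 has size 2.
Step 3 — with total size 5, 3 blocks, and largest block 2, the block sizes (in nonincreasing order) are [2, 2, 1].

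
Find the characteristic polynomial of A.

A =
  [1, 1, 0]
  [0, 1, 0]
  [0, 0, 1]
x^3 - 3*x^2 + 3*x - 1

Expanding det(x·I − A) (e.g. by cofactor expansion or by noting that A is similar to its Jordan form J, which has the same characteristic polynomial as A) gives
  χ_A(x) = x^3 - 3*x^2 + 3*x - 1
which factors as (x - 1)^3. The eigenvalues (with algebraic multiplicities) are λ = 1 with multiplicity 3.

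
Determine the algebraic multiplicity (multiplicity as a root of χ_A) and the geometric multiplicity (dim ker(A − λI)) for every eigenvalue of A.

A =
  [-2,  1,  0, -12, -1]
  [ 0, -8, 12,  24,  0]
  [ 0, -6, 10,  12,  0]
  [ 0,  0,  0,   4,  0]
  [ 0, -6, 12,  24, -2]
λ = -2: alg = 3, geom = 2; λ = 4: alg = 2, geom = 2

Step 1 — factor the characteristic polynomial to read off the algebraic multiplicities:
  χ_A(x) = (x - 4)^2*(x + 2)^3

Step 2 — compute geometric multiplicities via the rank-nullity identity g(λ) = n − rank(A − λI):
  rank(A − (-2)·I) = 3, so dim ker(A − (-2)·I) = n − 3 = 2
  rank(A − (4)·I) = 3, so dim ker(A − (4)·I) = n − 3 = 2

Summary:
  λ = -2: algebraic multiplicity = 3, geometric multiplicity = 2
  λ = 4: algebraic multiplicity = 2, geometric multiplicity = 2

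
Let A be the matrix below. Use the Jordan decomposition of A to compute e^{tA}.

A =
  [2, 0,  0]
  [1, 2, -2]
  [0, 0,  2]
e^{tA} =
  [exp(2*t), 0, 0]
  [t*exp(2*t), exp(2*t), -2*t*exp(2*t)]
  [0, 0, exp(2*t)]

Strategy: write A = P · J · P⁻¹ where J is a Jordan canonical form, so e^{tA} = P · e^{tJ} · P⁻¹, and e^{tJ} can be computed block-by-block.

A has Jordan form
J =
  [2, 1, 0]
  [0, 2, 0]
  [0, 0, 2]
(up to reordering of blocks).

Per-block formulas:
  For a 1×1 block at λ = 2: exp(t · [2]) = [e^(2t)].
  For a 2×2 Jordan block J_2(2): exp(t · J_2(2)) = e^(2t)·(I + t·N), where N is the 2×2 nilpotent shift.

After assembling e^{tJ} and conjugating by P, we get:

e^{tA} =
  [exp(2*t), 0, 0]
  [t*exp(2*t), exp(2*t), -2*t*exp(2*t)]
  [0, 0, exp(2*t)]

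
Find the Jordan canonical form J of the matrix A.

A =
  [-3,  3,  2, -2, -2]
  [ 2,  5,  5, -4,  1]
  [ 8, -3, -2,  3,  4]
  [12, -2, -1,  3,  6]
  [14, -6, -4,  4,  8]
J_3(1) ⊕ J_2(4)

The characteristic polynomial is
  det(x·I − A) = x^5 - 11*x^4 + 43*x^3 - 73*x^2 + 56*x - 16 = (x - 4)^2*(x - 1)^3

Eigenvalues and multiplicities (the geometric multiplicity of λ is n − rank(A − λI), which equals the number of Jordan blocks for λ):
  λ = 1: algebraic multiplicity = 3, geometric multiplicity = 1
  λ = 4: algebraic multiplicity = 2, geometric multiplicity = 1

Determining the block sizes for each eigenvalue:
  λ = 1: one block (gm = 1), so the single block has size am = 3 → block sizes [3]
  λ = 4: one block (gm = 1), so the single block has size am = 2 → block sizes [2]

Assembling the blocks gives a Jordan form
J =
  [1, 1, 0, 0, 0]
  [0, 1, 1, 0, 0]
  [0, 0, 1, 0, 0]
  [0, 0, 0, 4, 1]
  [0, 0, 0, 0, 4]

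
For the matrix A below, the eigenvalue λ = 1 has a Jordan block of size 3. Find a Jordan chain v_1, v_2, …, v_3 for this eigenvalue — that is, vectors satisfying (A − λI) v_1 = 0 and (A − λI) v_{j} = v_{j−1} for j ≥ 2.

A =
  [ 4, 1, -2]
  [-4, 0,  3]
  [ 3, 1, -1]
A Jordan chain for λ = 1 of length 3:
v_1 = (-1, 1, -1)ᵀ
v_2 = (3, -4, 3)ᵀ
v_3 = (1, 0, 0)ᵀ

Let N = A − (1)·I. We want v_3 with N^3 v_3 = 0 but N^2 v_3 ≠ 0; then v_{j-1} := N · v_j for j = 3, …, 2.

Pick v_3 = (1, 0, 0)ᵀ.
Then v_2 = N · v_3 = (3, -4, 3)ᵀ.
Then v_1 = N · v_2 = (-1, 1, -1)ᵀ.

Sanity check: (A − (1)·I) v_1 = (0, 0, 0)ᵀ = 0. ✓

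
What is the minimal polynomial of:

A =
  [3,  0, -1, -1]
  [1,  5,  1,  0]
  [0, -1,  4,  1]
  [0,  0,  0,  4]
x^3 - 12*x^2 + 48*x - 64

The characteristic polynomial is χ_A(x) = (x - 4)^4, so the eigenvalues are known. The minimal polynomial is
  m_A(x) = Π_λ (x − λ)^{k_λ}
where k_λ is the size of the *largest* Jordan block for λ (equivalently, the smallest k with (A − λI)^k v = 0 for every generalised eigenvector v of λ).

  λ = 4: largest Jordan block has size 3, contributing (x − 4)^3

So m_A(x) = (x - 4)^3 = x^3 - 12*x^2 + 48*x - 64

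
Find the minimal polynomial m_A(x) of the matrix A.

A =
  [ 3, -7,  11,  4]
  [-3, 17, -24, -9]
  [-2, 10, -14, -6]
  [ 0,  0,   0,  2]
x^3 - 6*x^2 + 12*x - 8

The characteristic polynomial is χ_A(x) = (x - 2)^4, so the eigenvalues are known. The minimal polynomial is
  m_A(x) = Π_λ (x − λ)^{k_λ}
where k_λ is the size of the *largest* Jordan block for λ (equivalently, the smallest k with (A − λI)^k v = 0 for every generalised eigenvector v of λ).

  λ = 2: largest Jordan block has size 3, contributing (x − 2)^3

So m_A(x) = (x - 2)^3 = x^3 - 6*x^2 + 12*x - 8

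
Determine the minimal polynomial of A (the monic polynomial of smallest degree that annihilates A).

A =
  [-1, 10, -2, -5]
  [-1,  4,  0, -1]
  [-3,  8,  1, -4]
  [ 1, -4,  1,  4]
x^3 - 6*x^2 + 12*x - 8

The characteristic polynomial is χ_A(x) = (x - 2)^4, so the eigenvalues are known. The minimal polynomial is
  m_A(x) = Π_λ (x − λ)^{k_λ}
where k_λ is the size of the *largest* Jordan block for λ (equivalently, the smallest k with (A − λI)^k v = 0 for every generalised eigenvector v of λ).

  λ = 2: largest Jordan block has size 3, contributing (x − 2)^3

So m_A(x) = (x - 2)^3 = x^3 - 6*x^2 + 12*x - 8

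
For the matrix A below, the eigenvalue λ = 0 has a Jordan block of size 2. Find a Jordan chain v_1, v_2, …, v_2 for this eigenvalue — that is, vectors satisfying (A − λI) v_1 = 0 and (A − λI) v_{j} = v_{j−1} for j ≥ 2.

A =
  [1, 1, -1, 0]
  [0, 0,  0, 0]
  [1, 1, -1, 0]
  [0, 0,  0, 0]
A Jordan chain for λ = 0 of length 2:
v_1 = (1, 0, 1, 0)ᵀ
v_2 = (1, 0, 0, 0)ᵀ

Let N = A − (0)·I. We want v_2 with N^2 v_2 = 0 but N^1 v_2 ≠ 0; then v_{j-1} := N · v_j for j = 2, …, 2.

Pick v_2 = (1, 0, 0, 0)ᵀ.
Then v_1 = N · v_2 = (1, 0, 1, 0)ᵀ.

Sanity check: (A − (0)·I) v_1 = (0, 0, 0, 0)ᵀ = 0. ✓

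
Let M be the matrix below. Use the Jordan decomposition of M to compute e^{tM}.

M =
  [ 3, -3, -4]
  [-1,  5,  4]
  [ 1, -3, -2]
e^{tM} =
  [t*exp(2*t) + exp(2*t), -3*t*exp(2*t), -4*t*exp(2*t)]
  [-t*exp(2*t), 3*t*exp(2*t) + exp(2*t), 4*t*exp(2*t)]
  [t*exp(2*t), -3*t*exp(2*t), -4*t*exp(2*t) + exp(2*t)]

Strategy: write M = P · J · P⁻¹ where J is a Jordan canonical form, so e^{tM} = P · e^{tJ} · P⁻¹, and e^{tJ} can be computed block-by-block.

M has Jordan form
J =
  [2, 1, 0]
  [0, 2, 0]
  [0, 0, 2]
(up to reordering of blocks).

Per-block formulas:
  For a 2×2 Jordan block J_2(2): exp(t · J_2(2)) = e^(2t)·(I + t·N), where N is the 2×2 nilpotent shift.
  For a 1×1 block at λ = 2: exp(t · [2]) = [e^(2t)].

After assembling e^{tJ} and conjugating by P, we get:

e^{tM} =
  [t*exp(2*t) + exp(2*t), -3*t*exp(2*t), -4*t*exp(2*t)]
  [-t*exp(2*t), 3*t*exp(2*t) + exp(2*t), 4*t*exp(2*t)]
  [t*exp(2*t), -3*t*exp(2*t), -4*t*exp(2*t) + exp(2*t)]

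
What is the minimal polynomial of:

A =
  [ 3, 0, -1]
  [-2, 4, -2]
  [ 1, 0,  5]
x^2 - 8*x + 16

The characteristic polynomial is χ_A(x) = (x - 4)^3, so the eigenvalues are known. The minimal polynomial is
  m_A(x) = Π_λ (x − λ)^{k_λ}
where k_λ is the size of the *largest* Jordan block for λ (equivalently, the smallest k with (A − λI)^k v = 0 for every generalised eigenvector v of λ).

  λ = 4: largest Jordan block has size 2, contributing (x − 4)^2

So m_A(x) = (x - 4)^2 = x^2 - 8*x + 16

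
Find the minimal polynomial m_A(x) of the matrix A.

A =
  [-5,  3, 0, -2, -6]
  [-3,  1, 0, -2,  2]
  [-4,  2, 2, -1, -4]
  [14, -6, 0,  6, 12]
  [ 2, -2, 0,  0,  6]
x^2 - 4*x + 4

The characteristic polynomial is χ_A(x) = (x - 2)^5, so the eigenvalues are known. The minimal polynomial is
  m_A(x) = Π_λ (x − λ)^{k_λ}
where k_λ is the size of the *largest* Jordan block for λ (equivalently, the smallest k with (A − λI)^k v = 0 for every generalised eigenvector v of λ).

  λ = 2: largest Jordan block has size 2, contributing (x − 2)^2

So m_A(x) = (x - 2)^2 = x^2 - 4*x + 4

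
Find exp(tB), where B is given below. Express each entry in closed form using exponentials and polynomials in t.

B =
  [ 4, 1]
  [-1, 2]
e^{tB} =
  [t*exp(3*t) + exp(3*t), t*exp(3*t)]
  [-t*exp(3*t), -t*exp(3*t) + exp(3*t)]

Strategy: write B = P · J · P⁻¹ where J is a Jordan canonical form, so e^{tB} = P · e^{tJ} · P⁻¹, and e^{tJ} can be computed block-by-block.

B has Jordan form
J =
  [3, 1]
  [0, 3]
(up to reordering of blocks).

Per-block formulas:
  For a 2×2 Jordan block J_2(3): exp(t · J_2(3)) = e^(3t)·(I + t·N), where N is the 2×2 nilpotent shift.

After assembling e^{tJ} and conjugating by P, we get:

e^{tB} =
  [t*exp(3*t) + exp(3*t), t*exp(3*t)]
  [-t*exp(3*t), -t*exp(3*t) + exp(3*t)]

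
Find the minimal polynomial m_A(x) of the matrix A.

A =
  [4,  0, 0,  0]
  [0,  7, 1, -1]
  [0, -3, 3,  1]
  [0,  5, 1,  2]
x^3 - 12*x^2 + 48*x - 64

The characteristic polynomial is χ_A(x) = (x - 4)^4, so the eigenvalues are known. The minimal polynomial is
  m_A(x) = Π_λ (x − λ)^{k_λ}
where k_λ is the size of the *largest* Jordan block for λ (equivalently, the smallest k with (A − λI)^k v = 0 for every generalised eigenvector v of λ).

  λ = 4: largest Jordan block has size 3, contributing (x − 4)^3

So m_A(x) = (x - 4)^3 = x^3 - 12*x^2 + 48*x - 64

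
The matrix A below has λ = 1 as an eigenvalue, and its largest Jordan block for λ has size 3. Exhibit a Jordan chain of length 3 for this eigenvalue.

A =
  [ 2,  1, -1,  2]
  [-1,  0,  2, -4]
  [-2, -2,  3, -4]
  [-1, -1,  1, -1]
A Jordan chain for λ = 1 of length 3:
v_1 = (1, -1, -2, -1)ᵀ
v_2 = (-1, 2, 2, 1)ᵀ
v_3 = (0, 0, 1, 0)ᵀ

Let N = A − (1)·I. We want v_3 with N^3 v_3 = 0 but N^2 v_3 ≠ 0; then v_{j-1} := N · v_j for j = 3, …, 2.

Pick v_3 = (0, 0, 1, 0)ᵀ.
Then v_2 = N · v_3 = (-1, 2, 2, 1)ᵀ.
Then v_1 = N · v_2 = (1, -1, -2, -1)ᵀ.

Sanity check: (A − (1)·I) v_1 = (0, 0, 0, 0)ᵀ = 0. ✓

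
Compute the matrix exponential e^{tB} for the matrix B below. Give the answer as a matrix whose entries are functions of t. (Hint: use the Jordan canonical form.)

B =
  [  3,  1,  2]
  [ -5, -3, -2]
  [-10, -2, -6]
e^{tB} =
  [5*t*exp(-2*t) + exp(-2*t), t*exp(-2*t), 2*t*exp(-2*t)]
  [-5*t*exp(-2*t), -t*exp(-2*t) + exp(-2*t), -2*t*exp(-2*t)]
  [-10*t*exp(-2*t), -2*t*exp(-2*t), -4*t*exp(-2*t) + exp(-2*t)]

Strategy: write B = P · J · P⁻¹ where J is a Jordan canonical form, so e^{tB} = P · e^{tJ} · P⁻¹, and e^{tJ} can be computed block-by-block.

B has Jordan form
J =
  [-2,  1,  0]
  [ 0, -2,  0]
  [ 0,  0, -2]
(up to reordering of blocks).

Per-block formulas:
  For a 1×1 block at λ = -2: exp(t · [-2]) = [e^(-2t)].
  For a 2×2 Jordan block J_2(-2): exp(t · J_2(-2)) = e^(-2t)·(I + t·N), where N is the 2×2 nilpotent shift.

After assembling e^{tJ} and conjugating by P, we get:

e^{tB} =
  [5*t*exp(-2*t) + exp(-2*t), t*exp(-2*t), 2*t*exp(-2*t)]
  [-5*t*exp(-2*t), -t*exp(-2*t) + exp(-2*t), -2*t*exp(-2*t)]
  [-10*t*exp(-2*t), -2*t*exp(-2*t), -4*t*exp(-2*t) + exp(-2*t)]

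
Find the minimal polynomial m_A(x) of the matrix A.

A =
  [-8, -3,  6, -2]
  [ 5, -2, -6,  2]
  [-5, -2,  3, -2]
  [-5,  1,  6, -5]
x^3 + 9*x^2 + 27*x + 27

The characteristic polynomial is χ_A(x) = (x + 3)^4, so the eigenvalues are known. The minimal polynomial is
  m_A(x) = Π_λ (x − λ)^{k_λ}
where k_λ is the size of the *largest* Jordan block for λ (equivalently, the smallest k with (A − λI)^k v = 0 for every generalised eigenvector v of λ).

  λ = -3: largest Jordan block has size 3, contributing (x + 3)^3

So m_A(x) = (x + 3)^3 = x^3 + 9*x^2 + 27*x + 27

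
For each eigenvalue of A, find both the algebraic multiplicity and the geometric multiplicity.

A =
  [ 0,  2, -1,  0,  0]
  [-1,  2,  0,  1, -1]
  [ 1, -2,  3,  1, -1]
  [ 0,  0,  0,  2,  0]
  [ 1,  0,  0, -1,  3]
λ = 2: alg = 5, geom = 3

Step 1 — factor the characteristic polynomial to read off the algebraic multiplicities:
  χ_A(x) = (x - 2)^5

Step 2 — compute geometric multiplicities via the rank-nullity identity g(λ) = n − rank(A − λI):
  rank(A − (2)·I) = 2, so dim ker(A − (2)·I) = n − 2 = 3

Summary:
  λ = 2: algebraic multiplicity = 5, geometric multiplicity = 3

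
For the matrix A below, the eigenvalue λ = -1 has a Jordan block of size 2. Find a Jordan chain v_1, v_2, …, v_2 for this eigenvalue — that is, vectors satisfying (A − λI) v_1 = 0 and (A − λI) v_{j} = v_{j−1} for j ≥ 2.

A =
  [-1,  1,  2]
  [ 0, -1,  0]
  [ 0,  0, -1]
A Jordan chain for λ = -1 of length 2:
v_1 = (1, 0, 0)ᵀ
v_2 = (0, 1, 0)ᵀ

Let N = A − (-1)·I. We want v_2 with N^2 v_2 = 0 but N^1 v_2 ≠ 0; then v_{j-1} := N · v_j for j = 2, …, 2.

Pick v_2 = (0, 1, 0)ᵀ.
Then v_1 = N · v_2 = (1, 0, 0)ᵀ.

Sanity check: (A − (-1)·I) v_1 = (0, 0, 0)ᵀ = 0. ✓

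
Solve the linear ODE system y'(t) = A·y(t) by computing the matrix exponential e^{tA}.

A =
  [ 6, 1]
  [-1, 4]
e^{tA} =
  [t*exp(5*t) + exp(5*t), t*exp(5*t)]
  [-t*exp(5*t), -t*exp(5*t) + exp(5*t)]

Strategy: write A = P · J · P⁻¹ where J is a Jordan canonical form, so e^{tA} = P · e^{tJ} · P⁻¹, and e^{tJ} can be computed block-by-block.

A has Jordan form
J =
  [5, 1]
  [0, 5]
(up to reordering of blocks).

Per-block formulas:
  For a 2×2 Jordan block J_2(5): exp(t · J_2(5)) = e^(5t)·(I + t·N), where N is the 2×2 nilpotent shift.

After assembling e^{tJ} and conjugating by P, we get:

e^{tA} =
  [t*exp(5*t) + exp(5*t), t*exp(5*t)]
  [-t*exp(5*t), -t*exp(5*t) + exp(5*t)]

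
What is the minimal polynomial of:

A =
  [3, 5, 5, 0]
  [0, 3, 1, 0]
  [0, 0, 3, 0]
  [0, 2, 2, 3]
x^3 - 9*x^2 + 27*x - 27

The characteristic polynomial is χ_A(x) = (x - 3)^4, so the eigenvalues are known. The minimal polynomial is
  m_A(x) = Π_λ (x − λ)^{k_λ}
where k_λ is the size of the *largest* Jordan block for λ (equivalently, the smallest k with (A − λI)^k v = 0 for every generalised eigenvector v of λ).

  λ = 3: largest Jordan block has size 3, contributing (x − 3)^3

So m_A(x) = (x - 3)^3 = x^3 - 9*x^2 + 27*x - 27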